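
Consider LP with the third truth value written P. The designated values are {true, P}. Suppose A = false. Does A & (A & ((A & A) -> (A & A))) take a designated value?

No

A & A = false & false = false
A & A = false & false = false
(A & A) -> (A & A) = false -> false = true
A & ((A & A) -> (A & A)) = false & true = false
A & (A & ((A & A) -> (A & A))) = false & false = false
false ∉ {true, P}.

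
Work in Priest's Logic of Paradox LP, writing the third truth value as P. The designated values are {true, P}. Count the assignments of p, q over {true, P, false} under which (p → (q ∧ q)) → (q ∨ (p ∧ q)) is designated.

8

Of the 9 assignments, 8 give a value in {true, P}.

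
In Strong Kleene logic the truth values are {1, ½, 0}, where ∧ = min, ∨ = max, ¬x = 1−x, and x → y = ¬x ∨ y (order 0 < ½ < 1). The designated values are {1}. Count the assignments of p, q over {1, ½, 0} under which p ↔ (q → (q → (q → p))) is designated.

Designated under: (p=1, q=1); (p=1, q=½); (p=1, q=0); (p=0, q=1).

4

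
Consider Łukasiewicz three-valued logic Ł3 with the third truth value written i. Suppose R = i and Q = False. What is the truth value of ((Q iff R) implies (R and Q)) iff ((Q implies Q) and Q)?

Q iff R = False iff i = i  [1 − |0−½|]
R and Q = i and False = False
(Q iff R) implies (R and Q) = i implies False = i
Q implies Q = False implies False = True
(Q implies Q) and Q = True and False = False
((Q iff R) implies (R and Q)) iff ((Q implies Q) and Q) = i iff False = i

i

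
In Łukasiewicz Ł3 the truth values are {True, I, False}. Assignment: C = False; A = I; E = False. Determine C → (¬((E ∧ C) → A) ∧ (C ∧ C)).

E ∧ C = False ∧ False = False
(E ∧ C) → A = False → I = True
¬((E ∧ C) → A) = ¬True = False
C ∧ C = False ∧ False = False
¬((E ∧ C) → A) ∧ (C ∧ C) = False ∧ False = False
C → (¬((E ∧ C) → A) ∧ (C ∧ C)) = False → False = True

True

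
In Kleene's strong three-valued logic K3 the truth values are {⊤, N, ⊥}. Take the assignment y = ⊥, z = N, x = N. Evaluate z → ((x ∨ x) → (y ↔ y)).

x ∨ x = N ∨ N = N
y ↔ y = ⊥ ↔ ⊥ = ⊤
(x ∨ x) → (y ↔ y) = N → ⊤ = ⊤
z → ((x ∨ x) → (y ↔ y)) = N → ⊤ = ⊤

⊤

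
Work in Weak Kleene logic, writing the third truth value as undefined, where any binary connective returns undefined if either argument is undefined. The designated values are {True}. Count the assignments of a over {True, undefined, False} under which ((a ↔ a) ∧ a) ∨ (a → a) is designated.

2

a=True: True ✓
a=undefined: undefined ·
a=False: True ✓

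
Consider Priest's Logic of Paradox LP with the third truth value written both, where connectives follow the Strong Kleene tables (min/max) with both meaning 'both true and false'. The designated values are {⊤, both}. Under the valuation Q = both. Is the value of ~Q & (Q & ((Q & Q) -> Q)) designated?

~Q = ~both = both
Q & Q = both & both = both
(Q & Q) -> Q = both -> both = both  [~both | both]
Q & ((Q & Q) -> Q) = both & both = both
~Q & (Q & ((Q & Q) -> Q)) = both & both = both
both ∈ {⊤, both}.

Yes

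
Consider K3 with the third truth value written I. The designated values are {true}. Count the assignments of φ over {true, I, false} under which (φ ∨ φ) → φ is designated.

φ=true: true ✓
φ=I: I ·
φ=false: true ✓

2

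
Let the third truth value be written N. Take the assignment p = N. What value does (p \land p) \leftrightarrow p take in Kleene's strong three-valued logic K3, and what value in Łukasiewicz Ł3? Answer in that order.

N; True

In Kleene's strong three-valued logic K3: p \land p = N \land N = N
(p \land p) \leftrightarrow p = N \leftrightarrow N = N
In Łukasiewicz Ł3: p \land p = N \land N = N
(p \land p) \leftrightarrow p = N \leftrightarrow N = True  [1 − |½−½|]
They differ because Kleene's strong three-valued logic K3 and Łukasiewicz Ł3 treat N differently under implication.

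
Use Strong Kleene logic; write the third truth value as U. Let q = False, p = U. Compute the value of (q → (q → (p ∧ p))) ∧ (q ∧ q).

p ∧ p = U ∧ U = U
q → (p ∧ p) = False → U = True  [¬False ∨ U]
q → (q → (p ∧ p)) = False → True = True
q ∧ q = False ∧ False = False
(q → (q → (p ∧ p))) ∧ (q ∧ q) = True ∧ False = False

False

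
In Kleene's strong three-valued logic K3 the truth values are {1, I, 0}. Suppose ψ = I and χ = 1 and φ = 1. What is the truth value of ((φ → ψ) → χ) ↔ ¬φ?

φ → ψ = 1 → I = I  [¬1 ∨ I]
(φ → ψ) → χ = I → 1 = 1
¬φ = ¬1 = 0
((φ → ψ) → χ) ↔ ¬φ = 1 ↔ 0 = 0

0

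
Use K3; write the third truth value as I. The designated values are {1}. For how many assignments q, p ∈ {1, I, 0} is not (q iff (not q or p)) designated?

4

Designated under: (q=1, p=0); (q=0, p=1); (q=0, p=I); (q=0, p=0).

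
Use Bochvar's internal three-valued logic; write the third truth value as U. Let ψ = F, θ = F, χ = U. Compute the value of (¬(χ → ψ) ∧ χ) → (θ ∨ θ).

χ → ψ = U → F = U  [any arg is the third value ⇒ result is the third value]
¬(χ → ψ) = ¬U = U
¬(χ → ψ) ∧ χ = U ∧ U = U
θ ∨ θ = F ∨ F = F
(¬(χ → ψ) ∧ χ) → (θ ∨ θ) = U → F = U

U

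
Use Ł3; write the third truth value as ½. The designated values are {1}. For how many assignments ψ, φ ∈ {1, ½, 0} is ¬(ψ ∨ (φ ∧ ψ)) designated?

Designated under: (ψ=0, φ=1); (ψ=0, φ=½); (ψ=0, φ=0).

3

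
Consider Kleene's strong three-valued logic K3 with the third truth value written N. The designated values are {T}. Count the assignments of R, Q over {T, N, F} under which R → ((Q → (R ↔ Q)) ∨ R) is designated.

Of the 9 assignments, 7 give a value in {T}.

7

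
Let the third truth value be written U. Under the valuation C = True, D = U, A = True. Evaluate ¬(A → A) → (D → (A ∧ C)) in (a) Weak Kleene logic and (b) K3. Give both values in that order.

In Weak Kleene logic: A → A = True → True = True
¬(A → A) = ¬True = False
A ∧ C = True ∧ True = True
D → (A ∧ C) = U → True = U  [any arg is the third value ⇒ result is the third value]
¬(A → A) → (D → (A ∧ C)) = False → U = U
In K3: A → A = True → True = True
¬(A → A) = ¬True = False
A ∧ C = True ∧ True = True
D → (A ∧ C) = U → True = True  [¬U ∨ True]
¬(A → A) → (D → (A ∧ C)) = False → True = True
They differ because Weak Kleene logic and K3 treat U differently under the binary connectives.

U; True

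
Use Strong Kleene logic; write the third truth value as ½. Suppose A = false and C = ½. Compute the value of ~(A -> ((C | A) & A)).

false

C | A = ½ | false = ½
(C | A) & A = ½ & false = false
A -> ((C | A) & A) = false -> false = true
~(A -> ((C | A) & A)) = ~true = false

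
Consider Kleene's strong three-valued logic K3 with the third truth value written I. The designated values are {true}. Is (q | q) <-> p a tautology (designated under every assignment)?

No

Countermodel: q=true, p=I gives I, which is not designated.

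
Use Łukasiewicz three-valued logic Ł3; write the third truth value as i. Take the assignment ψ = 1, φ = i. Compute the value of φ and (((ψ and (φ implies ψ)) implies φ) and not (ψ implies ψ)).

0

φ implies ψ = i implies 1 = 1  [min(1, 1−½+1)]
ψ and (φ implies ψ) = 1 and 1 = 1
(ψ and (φ implies ψ)) implies φ = 1 implies i = i
ψ implies ψ = 1 implies 1 = 1
not (ψ implies ψ) = not 1 = 0
((ψ and (φ implies ψ)) implies φ) and not (ψ implies ψ) = i and 0 = 0
φ and (((ψ and (φ implies ψ)) implies φ) and not (ψ implies ψ)) = i and 0 = 0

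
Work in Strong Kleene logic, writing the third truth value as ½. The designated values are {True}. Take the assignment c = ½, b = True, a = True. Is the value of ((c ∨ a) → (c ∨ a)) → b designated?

c ∨ a = ½ ∨ True = True
c ∨ a = ½ ∨ True = True
(c ∨ a) → (c ∨ a) = True → True = True
((c ∨ a) → (c ∨ a)) → b = True → True = True
True ∈ {True}.

Yes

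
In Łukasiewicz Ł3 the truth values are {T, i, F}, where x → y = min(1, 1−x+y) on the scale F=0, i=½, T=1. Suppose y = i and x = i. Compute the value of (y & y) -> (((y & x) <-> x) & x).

y & y = i & i = i
y & x = i & i = i
(y & x) <-> x = i <-> i = T  [1 − |½−½|]
((y & x) <-> x) & x = T & i = i
(y & y) -> (((y & x) <-> x) & x) = i -> i = T

T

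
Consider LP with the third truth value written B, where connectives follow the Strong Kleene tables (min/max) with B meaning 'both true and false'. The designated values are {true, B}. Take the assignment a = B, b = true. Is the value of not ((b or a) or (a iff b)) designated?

b or a = true or B = true
a iff b = B iff true = B
(b or a) or (a iff b) = true or B = true
not ((b or a) or (a iff b)) = not true = false
false ∉ {true, B}.

No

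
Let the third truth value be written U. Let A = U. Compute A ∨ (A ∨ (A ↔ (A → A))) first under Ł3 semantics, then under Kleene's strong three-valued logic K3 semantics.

In Ł3: A → A = U → U = ⊤  [min(1, 1−½+½)]
A ↔ (A → A) = U ↔ ⊤ = U
A ∨ (A ↔ (A → A)) = U ∨ U = U
A ∨ (A ∨ (A ↔ (A → A))) = U ∨ U = U
In Kleene's strong three-valued logic K3: A → A = U → U = U  [¬U ∨ U]
A ↔ (A → A) = U ↔ U = U
A ∨ (A ↔ (A → A)) = U ∨ U = U
A ∨ (A ∨ (A ↔ (A → A))) = U ∨ U = U

U; U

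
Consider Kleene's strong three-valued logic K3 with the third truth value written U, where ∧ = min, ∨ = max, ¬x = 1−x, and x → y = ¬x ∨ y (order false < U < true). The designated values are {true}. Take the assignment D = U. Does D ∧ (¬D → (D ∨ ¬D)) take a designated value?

¬D = ¬U = U
¬D = ¬U = U
D ∨ ¬D = U ∨ U = U
¬D → (D ∨ ¬D) = U → U = U
D ∧ (¬D → (D ∨ ¬D)) = U ∧ U = U
U ∉ {true}.

No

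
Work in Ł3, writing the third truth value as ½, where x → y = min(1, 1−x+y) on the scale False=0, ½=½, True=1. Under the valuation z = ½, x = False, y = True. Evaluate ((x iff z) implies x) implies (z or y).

True

x iff z = False iff ½ = ½  [1 − |0−½|]
(x iff z) implies x = ½ implies False = ½
z or y = ½ or True = True
((x iff z) implies x) implies (z or y) = ½ implies True = True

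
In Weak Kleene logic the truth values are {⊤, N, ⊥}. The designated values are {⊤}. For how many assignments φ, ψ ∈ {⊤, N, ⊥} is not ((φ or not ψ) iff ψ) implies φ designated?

Designated under: (φ=⊤, ψ=⊤); (φ=⊤, ψ=⊥).

2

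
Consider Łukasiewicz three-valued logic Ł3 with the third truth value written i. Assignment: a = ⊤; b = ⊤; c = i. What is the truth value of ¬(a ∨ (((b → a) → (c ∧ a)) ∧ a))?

⊥

b → a = ⊤ → ⊤ = ⊤
c ∧ a = i ∧ ⊤ = i
(b → a) → (c ∧ a) = ⊤ → i = i
((b → a) → (c ∧ a)) ∧ a = i ∧ ⊤ = i
a ∨ (((b → a) → (c ∧ a)) ∧ a) = ⊤ ∨ i = ⊤
¬(a ∨ (((b → a) → (c ∧ a)) ∧ a)) = ¬⊤ = ⊥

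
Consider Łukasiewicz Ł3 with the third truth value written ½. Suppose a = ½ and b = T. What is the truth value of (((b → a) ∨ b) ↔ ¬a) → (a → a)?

T

b → a = T → ½ = ½
(b → a) ∨ b = ½ ∨ T = T
¬a = ¬½ = ½
((b → a) ∨ b) ↔ ¬a = T ↔ ½ = ½
a → a = ½ → ½ = T
(((b → a) ∨ b) ↔ ¬a) → (a → a) = ½ → T = T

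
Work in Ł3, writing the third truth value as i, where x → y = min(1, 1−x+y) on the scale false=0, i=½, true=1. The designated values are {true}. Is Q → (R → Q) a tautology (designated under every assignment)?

Every assignment of Q, R over {true, i, false} gives a value in {true}.
In particular, with Q=i, R=i: Q → (R → Q) = true.

Yes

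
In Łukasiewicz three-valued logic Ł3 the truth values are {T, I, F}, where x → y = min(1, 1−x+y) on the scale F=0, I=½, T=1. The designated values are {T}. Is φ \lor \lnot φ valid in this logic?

Countermodel: φ=I gives I, which is not designated.

No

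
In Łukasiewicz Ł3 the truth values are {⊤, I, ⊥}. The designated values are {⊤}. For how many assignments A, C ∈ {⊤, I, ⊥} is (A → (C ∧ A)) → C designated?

Of the 9 assignments, 5 give a value in {⊤}.

5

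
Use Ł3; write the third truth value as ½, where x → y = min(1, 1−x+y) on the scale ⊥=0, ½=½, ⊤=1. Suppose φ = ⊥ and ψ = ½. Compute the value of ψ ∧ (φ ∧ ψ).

⊥

φ ∧ ψ = ⊥ ∧ ½ = ⊥
ψ ∧ (φ ∧ ψ) = ½ ∧ ⊥ = ⊥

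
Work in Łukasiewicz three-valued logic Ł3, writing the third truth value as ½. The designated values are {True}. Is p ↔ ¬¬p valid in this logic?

Yes

Every assignment of p over {True, ½, False} gives a value in {True}.
In particular, with p=½: p ↔ ¬¬p = True.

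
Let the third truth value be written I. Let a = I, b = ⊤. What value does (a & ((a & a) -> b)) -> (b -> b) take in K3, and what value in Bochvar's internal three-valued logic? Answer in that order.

⊤; I

In K3: a & a = I & I = I
(a & a) -> b = I -> ⊤ = ⊤
a & ((a & a) -> b) = I & ⊤ = I
b -> b = ⊤ -> ⊤ = ⊤
(a & ((a & a) -> b)) -> (b -> b) = I -> ⊤ = ⊤
In Bochvar's internal three-valued logic: a & a = I & I = I
(a & a) -> b = I -> ⊤ = I  [any arg is the third value ⇒ result is the third value]
a & ((a & a) -> b) = I & I = I
b -> b = ⊤ -> ⊤ = ⊤
(a & ((a & a) -> b)) -> (b -> b) = I -> ⊤ = I
They differ because K3 and Bochvar's internal three-valued logic treat I differently under the binary connectives.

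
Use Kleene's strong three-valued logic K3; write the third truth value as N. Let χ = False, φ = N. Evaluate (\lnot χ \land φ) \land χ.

False

\lnot χ = \lnot False = True
\lnot χ \land φ = True \land N = N
(\lnot χ \land φ) \land χ = N \land False = False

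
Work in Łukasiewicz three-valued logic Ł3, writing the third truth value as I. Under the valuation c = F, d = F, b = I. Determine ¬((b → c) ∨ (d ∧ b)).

b → c = I → F = I
d ∧ b = F ∧ I = F
(b → c) ∨ (d ∧ b) = I ∨ F = I
¬((b → c) ∨ (d ∧ b)) = ¬I = I

I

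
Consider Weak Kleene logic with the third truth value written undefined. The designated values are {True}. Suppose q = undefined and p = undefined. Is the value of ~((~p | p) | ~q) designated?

No

~p = ~undefined = undefined
~p | p = undefined | undefined = undefined
~q = ~undefined = undefined
(~p | p) | ~q = undefined | undefined = undefined
~((~p | p) | ~q) = ~undefined = undefined
undefined ∉ {True}.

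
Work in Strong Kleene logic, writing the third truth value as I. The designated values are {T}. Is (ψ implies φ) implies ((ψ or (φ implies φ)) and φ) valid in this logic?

Countermodel: ψ=T, φ=I gives I, which is not designated.

No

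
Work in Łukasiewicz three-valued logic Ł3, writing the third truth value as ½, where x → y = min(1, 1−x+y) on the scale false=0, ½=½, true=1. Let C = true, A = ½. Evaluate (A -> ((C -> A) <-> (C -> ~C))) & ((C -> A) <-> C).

C -> A = true -> ½ = ½
~C = ~true = false
C -> ~C = true -> false = false
(C -> A) <-> (C -> ~C) = ½ <-> false = ½
A -> ((C -> A) <-> (C -> ~C)) = ½ -> ½ = true
C -> A = true -> ½ = ½
(C -> A) <-> C = ½ <-> true = ½
(A -> ((C -> A) <-> (C -> ~C))) & ((C -> A) <-> C) = true & ½ = ½

½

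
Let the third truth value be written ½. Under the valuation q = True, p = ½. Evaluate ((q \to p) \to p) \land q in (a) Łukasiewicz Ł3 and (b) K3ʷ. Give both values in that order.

True; ½

In Łukasiewicz Ł3: q \to p = True \to ½ = ½
(q \to p) \to p = ½ \to ½ = True
((q \to p) \to p) \land q = True \land True = True
In K3ʷ: q \to p = True \to ½ = ½  [any arg is the third value ⇒ result is the third value]
(q \to p) \to p = ½ \to ½ = ½
((q \to p) \to p) \land q = ½ \land True = ½
They differ because Łukasiewicz Ł3 and K3ʷ treat ½ differently under the binary connectives.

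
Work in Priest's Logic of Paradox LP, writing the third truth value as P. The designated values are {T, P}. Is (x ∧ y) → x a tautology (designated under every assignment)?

Yes

Every assignment of x, y over {T, P, F} gives a value in {T, P}.
In particular, with x=P, y=P: (x ∧ y) → x = P.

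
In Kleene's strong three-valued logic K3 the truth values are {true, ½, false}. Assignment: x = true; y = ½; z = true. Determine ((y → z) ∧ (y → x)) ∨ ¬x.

y → z = ½ → true = true
y → x = ½ → true = true
(y → z) ∧ (y → x) = true ∧ true = true
¬x = ¬true = false
((y → z) ∧ (y → x)) ∨ ¬x = true ∨ false = true

true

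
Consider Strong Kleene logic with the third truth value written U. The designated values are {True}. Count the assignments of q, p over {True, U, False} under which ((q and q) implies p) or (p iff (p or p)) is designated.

7

Of the 9 assignments, 7 give a value in {True}.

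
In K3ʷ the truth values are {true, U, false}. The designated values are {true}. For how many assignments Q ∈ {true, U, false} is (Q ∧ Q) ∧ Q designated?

Q=true: true ✓
Q=U: U ·
Q=false: false ·

1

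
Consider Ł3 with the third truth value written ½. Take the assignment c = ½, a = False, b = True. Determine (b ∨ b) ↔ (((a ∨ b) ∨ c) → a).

False

b ∨ b = True ∨ True = True
a ∨ b = False ∨ True = True
(a ∨ b) ∨ c = True ∨ ½ = True
((a ∨ b) ∨ c) → a = True → False = False
(b ∨ b) ↔ (((a ∨ b) ∨ c) → a) = True ↔ False = False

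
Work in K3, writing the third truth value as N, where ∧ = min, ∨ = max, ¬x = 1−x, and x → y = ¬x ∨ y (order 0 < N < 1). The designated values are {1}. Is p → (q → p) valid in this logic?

No

Countermodel: p=N, q=1 gives N, which is not designated.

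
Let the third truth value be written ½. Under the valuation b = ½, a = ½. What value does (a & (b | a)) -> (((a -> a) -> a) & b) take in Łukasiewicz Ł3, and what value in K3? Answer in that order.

In Łukasiewicz Ł3: b | a = ½ | ½ = ½
a & (b | a) = ½ & ½ = ½
a -> a = ½ -> ½ = ⊤  [min(1, 1−½+½)]
(a -> a) -> a = ⊤ -> ½ = ½
((a -> a) -> a) & b = ½ & ½ = ½
(a & (b | a)) -> (((a -> a) -> a) & b) = ½ -> ½ = ⊤
In K3: b | a = ½ | ½ = ½
a & (b | a) = ½ & ½ = ½
a -> a = ½ -> ½ = ½  [~½ | ½]
(a -> a) -> a = ½ -> ½ = ½
((a -> a) -> a) & b = ½ & ½ = ½
(a & (b | a)) -> (((a -> a) -> a) & b) = ½ -> ½ = ½
They differ because Łukasiewicz Ł3 and K3 treat ½ differently under implication.

⊤; ½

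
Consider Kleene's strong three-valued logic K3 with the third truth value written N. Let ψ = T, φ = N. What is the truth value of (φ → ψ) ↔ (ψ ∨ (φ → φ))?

T

φ → ψ = N → T = T
φ → φ = N → N = N
ψ ∨ (φ → φ) = T ∨ N = T
(φ → ψ) ↔ (ψ ∨ (φ → φ)) = T ↔ T = T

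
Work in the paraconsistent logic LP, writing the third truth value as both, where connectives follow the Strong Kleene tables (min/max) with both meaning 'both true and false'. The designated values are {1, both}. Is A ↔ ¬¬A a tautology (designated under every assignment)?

Yes

Every assignment of A over {1, both, 0} gives a value in {1, both}.
In particular, with A=both: A ↔ ¬¬A = both.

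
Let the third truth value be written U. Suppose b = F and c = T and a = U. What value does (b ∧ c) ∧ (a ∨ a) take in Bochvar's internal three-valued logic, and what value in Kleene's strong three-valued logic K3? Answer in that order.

U; F

In Bochvar's internal three-valued logic: b ∧ c = F ∧ T = F
a ∨ a = U ∨ U = U
(b ∧ c) ∧ (a ∨ a) = F ∧ U = U
In Kleene's strong three-valued logic K3: b ∧ c = F ∧ T = F
a ∨ a = U ∨ U = U
(b ∧ c) ∧ (a ∨ a) = F ∧ U = F
They differ because Bochvar's internal three-valued logic and Kleene's strong three-valued logic K3 treat U differently under the binary connectives.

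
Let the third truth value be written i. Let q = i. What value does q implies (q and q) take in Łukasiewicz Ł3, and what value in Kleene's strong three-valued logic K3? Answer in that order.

True; i

In Łukasiewicz Ł3: q and q = i and i = i
q implies (q and q) = i implies i = True  [min(1, 1−½+½)]
In Kleene's strong three-valued logic K3: q and q = i and i = i
q implies (q and q) = i implies i = i  [not i or i]
They differ because Łukasiewicz Ł3 and Kleene's strong three-valued logic K3 treat i differently under implication.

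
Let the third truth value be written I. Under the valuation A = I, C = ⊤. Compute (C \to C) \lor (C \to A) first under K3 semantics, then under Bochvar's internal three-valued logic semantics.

In K3: C \to C = ⊤ \to ⊤ = ⊤
C \to A = ⊤ \to I = I
(C \to C) \lor (C \to A) = ⊤ \lor I = ⊤
In Bochvar's internal three-valued logic: C \to C = ⊤ \to ⊤ = ⊤
C \to A = ⊤ \to I = I  [any arg is the third value ⇒ result is the third value]
(C \to C) \lor (C \to A) = ⊤ \lor I = I
They differ because K3 and Bochvar's internal three-valued logic treat I differently under the binary connectives.

⊤; I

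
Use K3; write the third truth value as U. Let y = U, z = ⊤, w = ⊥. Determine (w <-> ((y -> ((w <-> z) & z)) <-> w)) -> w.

U

w <-> z = ⊥ <-> ⊤ = ⊥
(w <-> z) & z = ⊥ & ⊤ = ⊥
y -> ((w <-> z) & z) = U -> ⊥ = U
(y -> ((w <-> z) & z)) <-> w = U <-> ⊥ = U
w <-> ((y -> ((w <-> z) & z)) <-> w) = ⊥ <-> U = U
(w <-> ((y -> ((w <-> z) & z)) <-> w)) -> w = U -> ⊥ = U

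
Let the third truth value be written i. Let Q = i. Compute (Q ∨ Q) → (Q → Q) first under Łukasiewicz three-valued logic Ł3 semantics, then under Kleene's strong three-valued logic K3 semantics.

T; i

In Łukasiewicz three-valued logic Ł3: Q ∨ Q = i ∨ i = i
Q → Q = i → i = T  [min(1, 1−½+½)]
(Q ∨ Q) → (Q → Q) = i → T = T
In Kleene's strong three-valued logic K3: Q ∨ Q = i ∨ i = i
Q → Q = i → i = i  [¬i ∨ i]
(Q ∨ Q) → (Q → Q) = i → i = i
They differ because Łukasiewicz three-valued logic Ł3 and Kleene's strong three-valued logic K3 treat i differently under implication.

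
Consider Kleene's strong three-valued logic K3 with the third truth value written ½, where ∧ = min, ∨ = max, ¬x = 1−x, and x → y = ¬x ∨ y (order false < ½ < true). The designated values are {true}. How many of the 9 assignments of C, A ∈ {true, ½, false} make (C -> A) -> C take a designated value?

3

Designated under: (C=true, A=true); (C=true, A=½); (C=true, A=false).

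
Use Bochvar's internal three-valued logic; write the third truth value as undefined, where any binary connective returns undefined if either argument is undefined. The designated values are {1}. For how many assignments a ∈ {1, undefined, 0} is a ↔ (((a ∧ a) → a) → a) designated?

2

a=1: 1 ✓
a=undefined: undefined ·
a=0: 1 ✓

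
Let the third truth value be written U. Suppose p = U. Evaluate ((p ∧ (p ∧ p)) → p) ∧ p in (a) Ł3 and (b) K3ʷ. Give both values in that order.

U; U

In Ł3: p ∧ p = U ∧ U = U
p ∧ (p ∧ p) = U ∧ U = U
(p ∧ (p ∧ p)) → p = U → U = true  [min(1, 1−½+½)]
((p ∧ (p ∧ p)) → p) ∧ p = true ∧ U = U
In K3ʷ: p ∧ p = U ∧ U = U
p ∧ (p ∧ p) = U ∧ U = U
(p ∧ (p ∧ p)) → p = U → U = U  [any arg is the third value ⇒ result is the third value]
((p ∧ (p ∧ p)) → p) ∧ p = U ∧ U = U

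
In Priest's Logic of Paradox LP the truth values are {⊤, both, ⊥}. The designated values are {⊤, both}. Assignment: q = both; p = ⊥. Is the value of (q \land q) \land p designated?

No

q \land q = both \land both = both
(q \land q) \land p = both \land ⊥ = ⊥
⊥ ∉ {⊤, both}.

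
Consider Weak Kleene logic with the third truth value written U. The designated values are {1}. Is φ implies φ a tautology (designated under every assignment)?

Countermodel: φ=U gives U, which is not designated.

No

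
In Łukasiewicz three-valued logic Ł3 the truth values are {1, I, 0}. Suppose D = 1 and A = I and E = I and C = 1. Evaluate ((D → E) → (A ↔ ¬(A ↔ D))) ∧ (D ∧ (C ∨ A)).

D → E = 1 → I = I  [min(1, 1−1+½)]
A ↔ D = I ↔ 1 = I
¬(A ↔ D) = ¬I = I
A ↔ ¬(A ↔ D) = I ↔ I = 1
(D → E) → (A ↔ ¬(A ↔ D)) = I → 1 = 1
C ∨ A = 1 ∨ I = 1
D ∧ (C ∨ A) = 1 ∧ 1 = 1
((D → E) → (A ↔ ¬(A ↔ D))) ∧ (D ∧ (C ∨ A)) = 1 ∧ 1 = 1

1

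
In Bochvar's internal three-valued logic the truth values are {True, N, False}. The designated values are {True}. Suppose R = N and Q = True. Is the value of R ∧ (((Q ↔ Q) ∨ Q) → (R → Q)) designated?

Q ↔ Q = True ↔ True = True
(Q ↔ Q) ∨ Q = True ∨ True = True
R → Q = N → True = N  [any arg is the third value ⇒ result is the third value]
((Q ↔ Q) ∨ Q) → (R → Q) = True → N = N
R ∧ (((Q ↔ Q) ∨ Q) → (R → Q)) = N ∧ N = N
N ∉ {True}.

No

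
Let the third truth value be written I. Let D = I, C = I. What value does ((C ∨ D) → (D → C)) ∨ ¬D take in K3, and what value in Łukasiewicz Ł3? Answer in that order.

In K3: C ∨ D = I ∨ I = I
D → C = I → I = I  [¬I ∨ I]
(C ∨ D) → (D → C) = I → I = I
¬D = ¬I = I
((C ∨ D) → (D → C)) ∨ ¬D = I ∨ I = I
In Łukasiewicz Ł3: C ∨ D = I ∨ I = I
D → C = I → I = ⊤  [min(1, 1−½+½)]
(C ∨ D) → (D → C) = I → ⊤ = ⊤
¬D = ¬I = I
((C ∨ D) → (D → C)) ∨ ¬D = ⊤ ∨ I = ⊤
They differ because K3 and Łukasiewicz Ł3 treat I differently under implication.

I; ⊤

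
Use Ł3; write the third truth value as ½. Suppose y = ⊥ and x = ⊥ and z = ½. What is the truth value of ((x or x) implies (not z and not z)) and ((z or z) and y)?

x or x = ⊥ or ⊥ = ⊥
not z = not ½ = ½
not z = not ½ = ½
not z and not z = ½ and ½ = ½
(x or x) implies (not z and not z) = ⊥ implies ½ = ⊤  [min(1, 1−0+½)]
z or z = ½ or ½ = ½
(z or z) and y = ½ and ⊥ = ⊥
((x or x) implies (not z and not z)) and ((z or z) and y) = ⊤ and ⊥ = ⊥

⊥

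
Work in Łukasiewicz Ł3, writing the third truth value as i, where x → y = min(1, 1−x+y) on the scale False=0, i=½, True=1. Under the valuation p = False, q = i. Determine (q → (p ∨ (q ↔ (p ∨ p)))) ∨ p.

p ∨ p = False ∨ False = False
q ↔ (p ∨ p) = i ↔ False = i
p ∨ (q ↔ (p ∨ p)) = False ∨ i = i
q → (p ∨ (q ↔ (p ∨ p))) = i → i = True
(q → (p ∨ (q ↔ (p ∨ p)))) ∨ p = True ∨ False = True

True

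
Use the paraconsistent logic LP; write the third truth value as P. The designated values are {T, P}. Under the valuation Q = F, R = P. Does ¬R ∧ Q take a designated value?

No

¬R = ¬P = P
¬R ∧ Q = P ∧ F = F
F ∉ {T, P}.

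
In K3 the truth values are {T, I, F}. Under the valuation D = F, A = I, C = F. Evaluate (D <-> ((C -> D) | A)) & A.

C -> D = F -> F = T
(C -> D) | A = T | I = T
D <-> ((C -> D) | A) = F <-> T = F
(D <-> ((C -> D) | A)) & A = F & I = F

F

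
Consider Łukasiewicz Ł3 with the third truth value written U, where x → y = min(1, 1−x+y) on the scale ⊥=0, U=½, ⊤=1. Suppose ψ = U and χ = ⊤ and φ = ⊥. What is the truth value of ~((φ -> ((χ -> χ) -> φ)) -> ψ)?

U

χ -> χ = ⊤ -> ⊤ = ⊤
(χ -> χ) -> φ = ⊤ -> ⊥ = ⊥
φ -> ((χ -> χ) -> φ) = ⊥ -> ⊥ = ⊤
(φ -> ((χ -> χ) -> φ)) -> ψ = ⊤ -> U = U
~((φ -> ((χ -> χ) -> φ)) -> ψ) = ~U = U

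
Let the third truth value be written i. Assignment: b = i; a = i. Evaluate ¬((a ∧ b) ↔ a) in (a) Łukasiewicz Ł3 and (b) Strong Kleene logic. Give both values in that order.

⊥; i

In Łukasiewicz Ł3: a ∧ b = i ∧ i = i
(a ∧ b) ↔ a = i ↔ i = ⊤
¬((a ∧ b) ↔ a) = ¬⊤ = ⊥
In Strong Kleene logic: a ∧ b = i ∧ i = i
(a ∧ b) ↔ a = i ↔ i = i
¬((a ∧ b) ↔ a) = ¬i = i
They differ because Łukasiewicz Ł3 and Strong Kleene logic treat i differently under implication.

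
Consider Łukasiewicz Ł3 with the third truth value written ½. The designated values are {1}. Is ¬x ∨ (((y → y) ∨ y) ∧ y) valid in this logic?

No

Countermodel: x=1, y=½ gives ½, which is not designated.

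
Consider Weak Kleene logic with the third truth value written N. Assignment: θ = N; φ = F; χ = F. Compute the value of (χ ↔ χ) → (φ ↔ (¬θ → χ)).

N

χ ↔ χ = F ↔ F = T
¬θ = ¬N = N
¬θ → χ = N → F = N
φ ↔ (¬θ → χ) = F ↔ N = N
(χ ↔ χ) → (φ ↔ (¬θ → χ)) = T → N = N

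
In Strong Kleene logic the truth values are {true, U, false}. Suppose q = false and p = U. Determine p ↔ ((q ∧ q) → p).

q ∧ q = false ∧ false = false
(q ∧ q) → p = false → U = true  [¬false ∨ U]
p ↔ ((q ∧ q) → p) = U ↔ true = U

U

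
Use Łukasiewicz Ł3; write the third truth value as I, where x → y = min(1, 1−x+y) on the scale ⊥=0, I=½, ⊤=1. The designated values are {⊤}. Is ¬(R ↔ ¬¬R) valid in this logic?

Countermodel: R=⊤ gives ⊥, which is not designated.

No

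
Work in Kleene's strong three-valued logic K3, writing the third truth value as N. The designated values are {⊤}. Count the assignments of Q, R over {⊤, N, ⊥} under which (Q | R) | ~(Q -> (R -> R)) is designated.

5

Of the 9 assignments, 5 give a value in {⊤}.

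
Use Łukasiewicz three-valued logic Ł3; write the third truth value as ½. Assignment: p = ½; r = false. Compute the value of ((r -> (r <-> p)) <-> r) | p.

r <-> p = false <-> ½ = ½
r -> (r <-> p) = false -> ½ = true
(r -> (r <-> p)) <-> r = true <-> false = false
((r -> (r <-> p)) <-> r) | p = false | ½ = ½

½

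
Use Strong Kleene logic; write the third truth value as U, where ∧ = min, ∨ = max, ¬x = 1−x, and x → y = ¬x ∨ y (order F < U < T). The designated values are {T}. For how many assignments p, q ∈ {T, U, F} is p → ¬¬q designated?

5

Of the 9 assignments, 5 give a value in {T}.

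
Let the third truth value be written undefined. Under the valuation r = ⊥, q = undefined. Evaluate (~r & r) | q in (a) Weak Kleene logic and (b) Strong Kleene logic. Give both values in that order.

undefined; undefined

In Weak Kleene logic: ~r = ~⊥ = ⊤
~r & r = ⊤ & ⊥ = ⊥
(~r & r) | q = ⊥ | undefined = undefined
In Strong Kleene logic: ~r = ~⊥ = ⊤
~r & r = ⊤ & ⊥ = ⊥
(~r & r) | q = ⊥ | undefined = undefined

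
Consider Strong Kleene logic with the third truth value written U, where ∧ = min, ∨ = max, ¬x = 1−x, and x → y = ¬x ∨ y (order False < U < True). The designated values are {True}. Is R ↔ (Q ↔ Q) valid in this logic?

No

Countermodel: R=True, Q=U gives U, which is not designated.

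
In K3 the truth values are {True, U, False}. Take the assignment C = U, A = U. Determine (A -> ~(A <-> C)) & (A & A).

U

A <-> C = U <-> U = U
~(A <-> C) = ~U = U
A -> ~(A <-> C) = U -> U = U  [~U | U]
A & A = U & U = U
(A -> ~(A <-> C)) & (A & A) = U & U = U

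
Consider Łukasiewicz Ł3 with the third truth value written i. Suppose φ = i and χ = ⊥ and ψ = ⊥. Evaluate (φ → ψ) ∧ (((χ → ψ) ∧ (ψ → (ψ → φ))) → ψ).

⊥

φ → ψ = i → ⊥ = i  [min(1, 1−½+0)]
χ → ψ = ⊥ → ⊥ = ⊤
ψ → φ = ⊥ → i = ⊤
ψ → (ψ → φ) = ⊥ → ⊤ = ⊤
(χ → ψ) ∧ (ψ → (ψ → φ)) = ⊤ ∧ ⊤ = ⊤
((χ → ψ) ∧ (ψ → (ψ → φ))) → ψ = ⊤ → ⊥ = ⊥
(φ → ψ) ∧ (((χ → ψ) ∧ (ψ → (ψ → φ))) → ψ) = i ∧ ⊥ = ⊥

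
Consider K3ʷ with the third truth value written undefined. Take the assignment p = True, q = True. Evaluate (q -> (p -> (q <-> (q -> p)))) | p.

True

q -> p = True -> True = True
q <-> (q -> p) = True <-> True = True
p -> (q <-> (q -> p)) = True -> True = True
q -> (p -> (q <-> (q -> p))) = True -> True = True
(q -> (p -> (q <-> (q -> p)))) | p = True | True = True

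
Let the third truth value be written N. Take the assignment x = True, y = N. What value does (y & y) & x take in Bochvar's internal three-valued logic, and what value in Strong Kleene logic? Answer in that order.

N; N

In Bochvar's internal three-valued logic: y & y = N & N = N
(y & y) & x = N & True = N
In Strong Kleene logic: y & y = N & N = N
(y & y) & x = N & True = N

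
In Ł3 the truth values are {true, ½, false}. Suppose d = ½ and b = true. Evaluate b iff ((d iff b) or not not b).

d iff b = ½ iff true = ½  [1 − |½−1|]
not b = not true = false
not not b = not false = true
(d iff b) or not not b = ½ or true = true
b iff ((d iff b) or not not b) = true iff true = true

true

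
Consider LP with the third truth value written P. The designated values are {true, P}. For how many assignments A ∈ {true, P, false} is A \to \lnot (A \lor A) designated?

2

A=true: false ·
A=P: P ✓
A=false: true ✓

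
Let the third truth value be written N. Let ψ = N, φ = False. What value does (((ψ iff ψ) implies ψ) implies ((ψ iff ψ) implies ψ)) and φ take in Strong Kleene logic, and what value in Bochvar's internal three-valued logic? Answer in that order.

In Strong Kleene logic: ψ iff ψ = N iff N = N
(ψ iff ψ) implies ψ = N implies N = N
ψ iff ψ = N iff N = N
(ψ iff ψ) implies ψ = N implies N = N
((ψ iff ψ) implies ψ) implies ((ψ iff ψ) implies ψ) = N implies N = N
(((ψ iff ψ) implies ψ) implies ((ψ iff ψ) implies ψ)) and φ = N and False = False
In Bochvar's internal three-valued logic: ψ iff ψ = N iff N = N
(ψ iff ψ) implies ψ = N implies N = N  [any arg is the third value ⇒ result is the third value]
ψ iff ψ = N iff N = N
(ψ iff ψ) implies ψ = N implies N = N
((ψ iff ψ) implies ψ) implies ((ψ iff ψ) implies ψ) = N implies N = N
(((ψ iff ψ) implies ψ) implies ((ψ iff ψ) implies ψ)) and φ = N and False = N
They differ because Strong Kleene logic and Bochvar's internal three-valued logic treat N differently under the binary connectives.

False; N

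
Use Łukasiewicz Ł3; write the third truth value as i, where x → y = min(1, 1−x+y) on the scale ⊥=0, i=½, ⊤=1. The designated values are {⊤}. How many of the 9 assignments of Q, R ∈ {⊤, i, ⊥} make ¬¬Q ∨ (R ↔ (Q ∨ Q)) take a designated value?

5

Of the 9 assignments, 5 give a value in {⊤}.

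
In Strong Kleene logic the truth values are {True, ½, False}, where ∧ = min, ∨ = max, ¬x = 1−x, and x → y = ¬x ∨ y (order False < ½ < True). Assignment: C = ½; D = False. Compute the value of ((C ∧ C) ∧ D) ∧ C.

C ∧ C = ½ ∧ ½ = ½
(C ∧ C) ∧ D = ½ ∧ False = False
((C ∧ C) ∧ D) ∧ C = False ∧ ½ = False

False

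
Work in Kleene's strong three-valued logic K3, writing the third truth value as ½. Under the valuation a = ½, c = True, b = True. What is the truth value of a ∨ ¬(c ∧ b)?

½

c ∧ b = True ∧ True = True
¬(c ∧ b) = ¬True = False
a ∨ ¬(c ∧ b) = ½ ∨ False = ½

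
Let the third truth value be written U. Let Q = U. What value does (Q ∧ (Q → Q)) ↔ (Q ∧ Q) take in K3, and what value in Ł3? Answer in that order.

In K3: Q → Q = U → U = U  [¬U ∨ U]
Q ∧ (Q → Q) = U ∧ U = U
Q ∧ Q = U ∧ U = U
(Q ∧ (Q → Q)) ↔ (Q ∧ Q) = U ↔ U = U
In Ł3: Q → Q = U → U = T  [min(1, 1−½+½)]
Q ∧ (Q → Q) = U ∧ T = U
Q ∧ Q = U ∧ U = U
(Q ∧ (Q → Q)) ↔ (Q ∧ Q) = U ↔ U = T
They differ because K3 and Ł3 treat U differently under implication.

U; T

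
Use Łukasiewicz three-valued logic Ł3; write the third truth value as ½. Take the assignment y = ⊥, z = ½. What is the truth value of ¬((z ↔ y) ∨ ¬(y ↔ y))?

z ↔ y = ½ ↔ ⊥ = ½  [1 − |½−0|]
y ↔ y = ⊥ ↔ ⊥ = ⊤
¬(y ↔ y) = ¬⊤ = ⊥
(z ↔ y) ∨ ¬(y ↔ y) = ½ ∨ ⊥ = ½
¬((z ↔ y) ∨ ¬(y ↔ y)) = ¬½ = ½

½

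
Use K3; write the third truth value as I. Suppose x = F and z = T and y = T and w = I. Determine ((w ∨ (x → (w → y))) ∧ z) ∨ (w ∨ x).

T

w → y = I → T = T  [¬I ∨ T]
x → (w → y) = F → T = T
w ∨ (x → (w → y)) = I ∨ T = T
(w ∨ (x → (w → y))) ∧ z = T ∧ T = T
w ∨ x = I ∨ F = I
((w ∨ (x → (w → y))) ∧ z) ∨ (w ∨ x) = T ∨ I = T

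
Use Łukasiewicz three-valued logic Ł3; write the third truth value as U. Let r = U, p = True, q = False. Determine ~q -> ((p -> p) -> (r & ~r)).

U

~q = ~False = True
p -> p = True -> True = True
~r = ~U = U
r & ~r = U & U = U
(p -> p) -> (r & ~r) = True -> U = U
~q -> ((p -> p) -> (r & ~r)) = True -> U = U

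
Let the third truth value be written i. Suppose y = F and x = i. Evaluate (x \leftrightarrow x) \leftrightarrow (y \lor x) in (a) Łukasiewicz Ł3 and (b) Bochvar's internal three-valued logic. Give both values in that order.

i; i

In Łukasiewicz Ł3: x \leftrightarrow x = i \leftrightarrow i = T
y \lor x = F \lor i = i
(x \leftrightarrow x) \leftrightarrow (y \lor x) = T \leftrightarrow i = i
In Bochvar's internal three-valued logic: x \leftrightarrow x = i \leftrightarrow i = i
y \lor x = F \lor i = i
(x \leftrightarrow x) \leftrightarrow (y \lor x) = i \leftrightarrow i = i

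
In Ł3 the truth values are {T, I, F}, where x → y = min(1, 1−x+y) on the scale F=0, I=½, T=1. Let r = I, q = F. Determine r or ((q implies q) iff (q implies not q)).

T

q implies q = F implies F = T
not q = not F = T
q implies not q = F implies T = T
(q implies q) iff (q implies not q) = T iff T = T
r or ((q implies q) iff (q implies not q)) = I or T = T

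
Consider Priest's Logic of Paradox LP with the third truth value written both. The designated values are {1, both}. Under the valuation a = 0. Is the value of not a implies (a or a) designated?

not a = not 0 = 1
a or a = 0 or 0 = 0
not a implies (a or a) = 1 implies 0 = 0
0 ∉ {1, both}.

No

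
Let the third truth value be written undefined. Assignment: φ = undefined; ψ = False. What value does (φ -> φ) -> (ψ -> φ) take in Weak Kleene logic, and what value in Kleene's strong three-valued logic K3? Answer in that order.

undefined; True

In Weak Kleene logic: φ -> φ = undefined -> undefined = undefined  [any arg is the third value ⇒ result is the third value]
ψ -> φ = False -> undefined = undefined
(φ -> φ) -> (ψ -> φ) = undefined -> undefined = undefined
In Kleene's strong three-valued logic K3: φ -> φ = undefined -> undefined = undefined  [~undefined | undefined]
ψ -> φ = False -> undefined = True
(φ -> φ) -> (ψ -> φ) = undefined -> True = True
They differ because Weak Kleene logic and Kleene's strong three-valued logic K3 treat undefined differently under the binary connectives.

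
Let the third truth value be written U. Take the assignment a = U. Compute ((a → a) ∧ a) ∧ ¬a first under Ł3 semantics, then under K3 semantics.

U; U

In Ł3: a → a = U → U = True  [min(1, 1−½+½)]
(a → a) ∧ a = True ∧ U = U
¬a = ¬U = U
((a → a) ∧ a) ∧ ¬a = U ∧ U = U
In K3: a → a = U → U = U  [¬U ∨ U]
(a → a) ∧ a = U ∧ U = U
¬a = ¬U = U
((a → a) ∧ a) ∧ ¬a = U ∧ U = U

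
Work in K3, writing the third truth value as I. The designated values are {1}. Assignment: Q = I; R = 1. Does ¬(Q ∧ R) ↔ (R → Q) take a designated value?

No

Q ∧ R = I ∧ 1 = I
¬(Q ∧ R) = ¬I = I
R → Q = 1 → I = I  [¬1 ∨ I]
¬(Q ∧ R) ↔ (R → Q) = I ↔ I = I
I ∉ {1}.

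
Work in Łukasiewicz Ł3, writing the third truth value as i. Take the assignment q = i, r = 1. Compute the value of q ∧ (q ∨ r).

q ∨ r = i ∨ 1 = 1
q ∧ (q ∨ r) = i ∧ 1 = i

i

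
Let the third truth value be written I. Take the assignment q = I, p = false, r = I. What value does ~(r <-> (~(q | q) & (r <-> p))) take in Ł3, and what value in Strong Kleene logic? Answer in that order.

In Ł3: q | q = I | I = I
~(q | q) = ~I = I
r <-> p = I <-> false = I
~(q | q) & (r <-> p) = I & I = I
r <-> (~(q | q) & (r <-> p)) = I <-> I = true
~(r <-> (~(q | q) & (r <-> p))) = ~true = false
In Strong Kleene logic: q | q = I | I = I
~(q | q) = ~I = I
r <-> p = I <-> false = I
~(q | q) & (r <-> p) = I & I = I
r <-> (~(q | q) & (r <-> p)) = I <-> I = I
~(r <-> (~(q | q) & (r <-> p))) = ~I = I
They differ because Ł3 and Strong Kleene logic treat I differently under implication.

false; I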